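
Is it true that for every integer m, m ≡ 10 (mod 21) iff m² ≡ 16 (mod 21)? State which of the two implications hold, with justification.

The forward direction holds; the converse fails.

(→) Suppose m ≡ 10 (mod 21). Write m = 21j + 10. Then (21j + 10)² = 441j² + 420j + 100 = 21(21j² + 20j + 4) + 16, so m² ≡ 16 (mod 21).

(←) This fails: take m = 4. Then 4² = 16 ≡ 16 (mod 21), yet 4 ≡ 4 (mod 21), not 10.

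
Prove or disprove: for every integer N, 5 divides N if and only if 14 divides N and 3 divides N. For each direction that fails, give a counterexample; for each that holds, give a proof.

Both directions fail.

(⟹) This fails: take N = 5. Certainly 5 ∣ 5, but 14 ∤ 5.

(⟸) This fails: take N = 42. Both 14 ∣ 42 and 3 ∣ 42, yet 42 is not a multiple of 5 (since 42 = 8·5 + 2), so 5 ∤ 42.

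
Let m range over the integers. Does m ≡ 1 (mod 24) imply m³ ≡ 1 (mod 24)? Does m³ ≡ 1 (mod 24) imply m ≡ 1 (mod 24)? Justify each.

[⇒] Suppose m ≡ 1 (mod 24). Write m = 24j + 1. Then (24j + 1)³ = 13824j³ + 1728j² + 72j + 1 = 24(576j³ + 72j² + 3j) + 1, so m³ ≡ 1 (mod 24).

[⇐] Conversely, suppose m³ ≡ 1 (mod 24). The only residue r in {0, …, 23} with r³ ≡ 1 (mod 24) is r = 1, so m ≡ 1 (mod 24).

Both directions hold.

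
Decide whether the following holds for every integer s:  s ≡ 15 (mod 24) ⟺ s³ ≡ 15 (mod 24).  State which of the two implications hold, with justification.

Forward direction. Suppose s ≡ 15 (mod 24). Write s = 24j + 15. Then (24j + 15)³ = 13824j³ + 25920j² + 16200j + 3375 = 24(576j³ + 1080j² + 675j + 140) + 15, so s³ ≡ 15 (mod 24).

Converse. Suppose s³ ≡ 15 (mod 24). The only residue r in {0, …, 23} with r³ ≡ 15 (mod 24) is r = 15, so s ≡ 15 (mod 24).

Both implications hold.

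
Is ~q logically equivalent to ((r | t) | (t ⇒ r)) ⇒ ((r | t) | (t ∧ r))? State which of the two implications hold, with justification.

(⟹) This fails. Under t = F, r = F, q = F, the left side is true but the right side is false.

(⟸) This fails. Under t = T, r = F, q = T, the left side is false but the right side is true.

Neither implication holds.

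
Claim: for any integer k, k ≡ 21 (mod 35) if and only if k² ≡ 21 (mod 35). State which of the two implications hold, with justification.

The forward direction holds; the converse fails.

(⟹) Suppose k ≡ 21 (mod 35). Write k = 35j + 21. Then (35j + 21)² = 1225j² + 1470j + 441 = 35(35j² + 42j + 12) + 21, so k² ≡ 21 (mod 35).

(⟸) This fails: take k = 14. Then 14² = 196 ≡ 21 (mod 35), yet 14 ≡ 14 (mod 35), not 21.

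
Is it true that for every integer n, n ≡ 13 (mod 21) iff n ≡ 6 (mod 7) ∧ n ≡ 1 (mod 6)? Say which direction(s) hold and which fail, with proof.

(⇒) This fails: n = 34 gives 34 ≡ 13 (mod 21) but 34 ≡ 4 (mod 6), so the conjunction on the right does not hold.

(⇐) Conversely, if n ≡ 6 (mod 7) and n ≡ 1 (mod 6), then by the Chinese remainder theorem n ≡ 13 (mod 42). Since 13 ≡ 13 (mod 21) and 21 ∣ 42, we get n ≡ 13 (mod 21).

The forward direction fails; the converse holds.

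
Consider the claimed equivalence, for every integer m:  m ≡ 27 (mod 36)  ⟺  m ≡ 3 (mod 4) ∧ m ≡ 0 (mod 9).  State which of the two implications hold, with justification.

Both directions hold.

Forward direction. Suppose m ≡ 27 (mod 36); write m = 36j + 27. Since 4 ∣ 36, reducing mod 4 gives m ≡ 27 ≡ 3 (mod 4); since 9 ∣ 36, reducing mod 9 gives m ≡ 27 ≡ 0 (mod 9).

Converse. If m ≡ 3 (mod 4) and m ≡ 0 (mod 9), then by the Chinese remainder theorem m ≡ 27 (mod 36). This is exactly m ≡ 27 (mod 36).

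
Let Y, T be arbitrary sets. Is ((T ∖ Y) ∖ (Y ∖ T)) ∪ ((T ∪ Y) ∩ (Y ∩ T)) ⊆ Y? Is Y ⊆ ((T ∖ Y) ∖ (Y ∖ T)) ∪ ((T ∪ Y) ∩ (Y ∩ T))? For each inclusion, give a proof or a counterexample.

Both inclusions fail.

(⊆) This inclusion fails. Take Y = ∅, T = {1}; then 1 ∈ ((T ∖ Y) ∖ (Y ∖ T)) ∪ ((T ∪ Y) ∩ (Y ∩ T)) but 1 ∉ Y.

(⊇) This inclusion fails. Take Y = {1}, T = ∅; then 1 ∈ Y but 1 ∉ ((T ∖ Y) ∖ (Y ∖ T)) ∪ ((T ∪ Y) ∩ (Y ∩ T)).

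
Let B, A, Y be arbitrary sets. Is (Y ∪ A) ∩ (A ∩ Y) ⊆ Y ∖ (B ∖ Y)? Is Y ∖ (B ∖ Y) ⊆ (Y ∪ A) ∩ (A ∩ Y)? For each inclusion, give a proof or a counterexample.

(⊆) holds; (⊇) fails.

(⊆) Let x ∈ (Y ∪ A) ∩ (A ∩ Y). Then either x ∈ A ∩ Y and x ∉ B; or x ∈ B ∩ A ∩ Y. In each case x ∈ Y ∖ (B ∖ Y), so (Y ∪ A) ∩ (A ∩ Y) ⊆ Y ∖ (B ∖ Y).

(⊇) This inclusion fails. Take B = ∅, A = ∅, Y = {1}; then 1 ∈ Y ∖ (B ∖ Y) but 1 ∉ (Y ∪ A) ∩ (A ∩ Y).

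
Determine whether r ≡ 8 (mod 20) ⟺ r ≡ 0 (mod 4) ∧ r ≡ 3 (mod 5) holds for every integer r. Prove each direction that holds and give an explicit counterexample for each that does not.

Forward direction. Suppose r ≡ 8 (mod 20); write r = 20j + 8. Since 4 ∣ 20, reducing mod 4 gives r ≡ 8 ≡ 0 (mod 4); since 5 ∣ 20, reducing mod 5 gives r ≡ 8 ≡ 3 (mod 5).

Converse. If r ≡ 0 (mod 4) and r ≡ 3 (mod 5), then by the Chinese remainder theorem r ≡ 8 (mod 20). This is exactly r ≡ 8 (mod 20).

Both directions hold; the statement is true.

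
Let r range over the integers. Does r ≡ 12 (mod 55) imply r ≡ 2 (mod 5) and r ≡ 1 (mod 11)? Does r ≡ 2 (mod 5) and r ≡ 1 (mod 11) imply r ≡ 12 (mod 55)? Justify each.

(⟹) Suppose r ≡ 12 (mod 55); write r = 55j + 12. Since 5 ∣ 55, reducing mod 5 gives r ≡ 12 ≡ 2 (mod 5); since 11 ∣ 55, reducing mod 11 gives r ≡ 12 ≡ 1 (mod 11).

(⟸) Conversely, if r ≡ 2 (mod 5) and r ≡ 1 (mod 11), then by the Chinese remainder theorem r ≡ 12 (mod 55). This is exactly r ≡ 12 (mod 55).

Both directions hold.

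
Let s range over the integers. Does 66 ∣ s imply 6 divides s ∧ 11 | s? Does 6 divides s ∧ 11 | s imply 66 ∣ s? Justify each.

Both directions hold.

(⟹) If 66 ∣ s, write s = 66q. Since 66 = 11·6, s = 6·(11q), so 6 ∣ s; and since 66 = 6·11, s = 11·(6q), so 11 ∣ s.

(⟸) Suppose 6 ∣ s and 11 ∣ s. Any common multiple of 6 and 11 is a multiple of their lcm; here gcd(6, 11) = 1, so lcm(6, 11) = 6·11 = 66, so 66 ∣ s.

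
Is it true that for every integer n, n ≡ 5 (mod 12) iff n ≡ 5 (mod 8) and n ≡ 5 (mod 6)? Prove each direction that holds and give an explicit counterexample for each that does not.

(→) This fails: n = 17 gives 17 ≡ 5 (mod 12) but 17 ≡ 1 (mod 8), so the conjunction on the right does not hold.

(←) Conversely, if n ≡ 5 (mod 8) and n ≡ 5 (mod 6), then by the Chinese remainder theorem n ≡ 5 (mod 24). Since 5 ≡ 5 (mod 12) and 12 ∣ 24, we get n ≡ 5 (mod 12).

Only the converse holds.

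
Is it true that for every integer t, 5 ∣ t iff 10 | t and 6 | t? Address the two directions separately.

Forward direction. This fails: take t = 5. Certainly 5 ∣ 5, but 10 ∤ 5.

Converse. Suppose 10 ∣ t and 6 ∣ t. Any common multiple of 10 and 6 is a multiple of their lcm; here lcm(10, 6) = 10·6/gcd(10, 6) = 60/2 = 30, so 30 ∣ t. Since 5 ∣ 30, it follows that 5 ∣ t.

The forward direction fails; the converse holds.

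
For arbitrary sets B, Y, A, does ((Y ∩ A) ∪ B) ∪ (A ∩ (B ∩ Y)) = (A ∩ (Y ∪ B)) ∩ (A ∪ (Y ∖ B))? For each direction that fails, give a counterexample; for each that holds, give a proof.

(⊆) fails; (⊇) holds.

(⊆) This inclusion fails. Take B = {1}, Y = ∅, A = ∅; then 1 ∈ ((Y ∩ A) ∪ B) ∪ (A ∩ (B ∩ Y)) but 1 ∉ (A ∩ (Y ∪ B)) ∩ (A ∪ (Y ∖ B)).

(⊇) Let x ∈ (A ∩ (Y ∪ B)) ∩ (A ∪ (Y ∖ B)). Then either x ∈ B ∩ A and x ∉ Y; or x ∈ Y ∩ A and x ∉ B; or x ∈ B ∩ Y ∩ A. In each case x ∈ ((Y ∩ A) ∪ B) ∪ (A ∩ (B ∩ Y)), so (A ∩ (Y ∪ B)) ∩ (A ∪ (Y ∖ B)) ⊆ ((Y ∩ A) ∪ B) ∪ (A ∩ (B ∩ Y)).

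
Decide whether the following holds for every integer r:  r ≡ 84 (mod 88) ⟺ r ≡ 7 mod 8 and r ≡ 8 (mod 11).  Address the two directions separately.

Neither implication holds.

Forward direction. This fails: r = 84 gives 84 ≡ 84 (mod 88) but 84 ≡ 4 (mod 8), so the conjunction on the right does not hold.

Converse. This fails: r = 63 satisfies both congruences on the right (63 ≡ 7 mod 8 and 63 ≡ 8 mod 11) yet 63 ≡ 63 (mod 88), not 84.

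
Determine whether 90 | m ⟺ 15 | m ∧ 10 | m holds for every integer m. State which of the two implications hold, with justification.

Only the forward direction holds.

(⟹) If 90 ∣ m, write m = 90q. Since 90 = 6·15, m = 15·(6q), so 15 ∣ m; and since 90 = 9·10, m = 10·(9q), so 10 ∣ m.

(⟸) This fails: take m = 30. Both 15 ∣ 30 and 10 ∣ 30, yet 30 is not a multiple of 90 (since 30 = 0·90 + 30), so 90 ∤ 30.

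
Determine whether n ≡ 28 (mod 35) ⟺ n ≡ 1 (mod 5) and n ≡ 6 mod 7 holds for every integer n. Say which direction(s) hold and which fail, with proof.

(→) This fails: n = 28 gives 28 ≡ 28 (mod 35) but 28 ≡ 3 (mod 5), so the conjunction on the right does not hold.

(←) This fails: n = 6 satisfies both congruences on the right (6 ≡ 1 mod 5 and 6 ≡ 6 mod 7) yet 6 ≡ 6 (mod 35), not 28.

Both directions fail.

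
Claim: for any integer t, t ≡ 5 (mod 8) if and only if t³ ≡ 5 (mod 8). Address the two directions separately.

Both implications hold.

(⟸) For the converse, argue contrapositively. If t ≢ 5 (mod 8), then t is congruent to one of 0, 1, 2, 3, 4, 6, 7 modulo 8, and these give t³ ≡ 0, 1, 0, 3, 0, 0, 7 respectively — never 5.

(⟹) Suppose t ≡ 5 (mod 8). Write t = 8j + 5. Then (8j + 5)³ = 512j³ + 960j² + 600j + 125 = 8(64j³ + 120j² + 75j + 15) + 5, so t³ ≡ 5 (mod 8).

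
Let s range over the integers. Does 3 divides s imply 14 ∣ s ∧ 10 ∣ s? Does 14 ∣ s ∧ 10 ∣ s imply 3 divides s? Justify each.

(⇒) This fails: take s = 3. Certainly 3 ∣ 3, but 14 ∤ 3.

(⇐) This fails: take s = 70. Both 14 ∣ 70 and 10 ∣ 70, yet 70 is not a multiple of 3 (since 70 = 23·3 + 1), so 3 ∤ 70.

Neither implication holds.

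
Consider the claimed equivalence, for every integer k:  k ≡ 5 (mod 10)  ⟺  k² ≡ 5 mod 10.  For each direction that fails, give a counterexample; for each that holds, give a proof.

(⟹) Suppose k ≡ 5 (mod 10). Write k = 10j + 5. Then (10j + 5)² = 100j² + 100j + 25 = 10(10j² + 10j + 2) + 5, so k² ≡ 5 (mod 10).

(⟸) Conversely, suppose k² ≡ 5 (mod 10). The only residue r in {0, …, 9} with r² ≡ 5 (mod 10) is r = 5, so k ≡ 5 (mod 10).

Both implications hold.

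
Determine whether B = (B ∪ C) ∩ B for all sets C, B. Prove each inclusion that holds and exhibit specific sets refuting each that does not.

(⊇) Let x ∈ (B ∪ C) ∩ B. Then either x ∈ B and x ∉ C; or x ∈ C ∩ B. In each case x ∈ B, so (B ∪ C) ∩ B ⊆ B.

(⊆) Let x ∈ B. Then either x ∈ B and x ∉ C; or x ∈ C ∩ B. In each case x ∈ (B ∪ C) ∩ B, so B ⊆ (B ∪ C) ∩ B.

The two sets are equal.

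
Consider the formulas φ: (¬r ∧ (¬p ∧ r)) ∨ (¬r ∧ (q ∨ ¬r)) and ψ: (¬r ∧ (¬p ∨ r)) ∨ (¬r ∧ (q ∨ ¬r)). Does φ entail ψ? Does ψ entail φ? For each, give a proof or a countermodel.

(←) Assume the antecedent. If r is true, the antecedent cannot hold. If r is false, the consequent reduces to true regardless of the other variables. Either way the consequent holds.

(→) Assume the antecedent. If r is true, the antecedent cannot hold. If r is false, the consequent reduces to true regardless of the other variables. Either way the consequent holds.

Equivalent; both directions hold.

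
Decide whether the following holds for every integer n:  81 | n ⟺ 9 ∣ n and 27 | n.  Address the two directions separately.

Converse. This fails: take n = 27. Both 9 ∣ 27 and 27 ∣ 27, yet 27 is not a multiple of 81 (since 27 = 0·81 + 27), so 81 ∤ 27.

Forward direction. If 81 ∣ n, write n = 81q. Since 81 = 9·9, n = 9·(9q), so 9 ∣ n; and since 81 = 3·27, n = 27·(3q), so 27 ∣ n.

Only the forward direction holds.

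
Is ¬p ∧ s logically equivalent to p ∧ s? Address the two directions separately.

(⇒) This fails. Under p = F, s = T, the left side is true but the right side is false.

(⇐) This fails. Under p = T, s = T, the left side is false but the right side is true.

(⇒) fails and (⇐) fails.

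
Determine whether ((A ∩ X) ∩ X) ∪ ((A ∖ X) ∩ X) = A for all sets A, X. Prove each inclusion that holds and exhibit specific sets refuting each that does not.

(⊆) holds; (⊇) fails.

(⊆) Let x ∈ ((A ∩ X) ∩ X) ∪ ((A ∖ X) ∩ X). Then x ∈ A ∩ X, from which x ∈ A.

(⊇) This inclusion fails. Take A = {1}, X = ∅; then 1 ∈ A but 1 ∉ ((A ∩ X) ∩ X) ∪ ((A ∖ X) ∩ X).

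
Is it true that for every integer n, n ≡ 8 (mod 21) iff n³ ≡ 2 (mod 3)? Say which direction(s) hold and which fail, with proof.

(⇒) Suppose n ≡ 8 (mod 21). Then n³ ≡ 8³ = 512 (mod 21), and since 3 ∣ 21, also n³ ≡ 2 (mod 3).

(⇐) This fails: take n = 2. Then 2³ = 8 ≡ 2 (mod 3), yet 2 ≡ 2 (mod 21), not 8.

The forward direction holds; the converse fails.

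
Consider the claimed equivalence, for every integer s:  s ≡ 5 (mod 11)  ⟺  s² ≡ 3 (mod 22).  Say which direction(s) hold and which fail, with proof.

[⇒] This fails: take s = 16. Then 16 ≡ 5 (mod 11), but 16² = 256 ≡ 14 (mod 22), not 3.

[⇐] This fails: take s = 17. Then 17² = 289 ≡ 3 (mod 22), yet 17 ≡ 6 (mod 11), not 5.

Both directions fail.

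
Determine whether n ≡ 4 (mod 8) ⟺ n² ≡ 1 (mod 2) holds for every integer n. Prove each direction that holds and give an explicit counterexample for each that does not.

[⇒] This fails: take n = 4. Then 4 ≡ 4 (mod 8), but 4² = 16 ≡ 0 (mod 2), not 1.

[⇐] This fails: take n = 1. Then 1² = 1 ≡ 1 (mod 2), yet 1 ≡ 1 (mod 8), not 4.

Both directions fail.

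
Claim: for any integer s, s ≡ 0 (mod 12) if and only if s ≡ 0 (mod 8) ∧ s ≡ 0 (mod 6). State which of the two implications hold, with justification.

Forward direction. This fails: s = 12 gives 12 ≡ 0 (mod 12) but 12 ≡ 4 (mod 8), so the conjunction on the right does not hold.

Converse. If s ≡ 0 (mod 8) and s ≡ 0 (mod 6), then by the Chinese remainder theorem s ≡ 0 (mod 24). Since 0 ≡ 0 (mod 12) and 12 ∣ 24, we get s ≡ 0 (mod 12).

The forward direction fails; the converse holds.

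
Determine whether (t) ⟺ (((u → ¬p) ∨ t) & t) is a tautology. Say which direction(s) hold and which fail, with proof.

Equivalent; both directions hold.

(⇒) Assume the antecedent. If t is true, ((u → ¬p) ∨ t) & t reduces to true regardless of the other variables. If t is false, the antecedent cannot hold. Either way ((u → ¬p) ∨ t) & t holds.

(⇐) Assume the antecedent. If t is true, t reduces to true regardless of the other variables. If t is false, the antecedent cannot hold. Either way t holds.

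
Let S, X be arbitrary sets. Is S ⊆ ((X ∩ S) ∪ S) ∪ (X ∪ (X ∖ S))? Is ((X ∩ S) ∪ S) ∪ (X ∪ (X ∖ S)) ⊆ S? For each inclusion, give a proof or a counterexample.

(⊆) holds; (⊇) fails.

(⟹) Let x ∈ S. Then either x ∈ S and x ∉ X; or x ∈ S ∩ X. In each case x ∈ ((X ∩ S) ∪ S) ∪ (X ∪ (X ∖ S)), so S ⊆ ((X ∩ S) ∪ S) ∪ (X ∪ (X ∖ S)).

(⟸) This inclusion fails. Take S = ∅, X = {1}; then 1 ∈ ((X ∩ S) ∪ S) ∪ (X ∪ (X ∖ S)) but 1 ∉ S.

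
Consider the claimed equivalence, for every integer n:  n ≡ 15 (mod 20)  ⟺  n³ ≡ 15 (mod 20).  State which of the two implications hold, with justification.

The biconditional holds.

(⇒) Suppose n ≡ 15 (mod 20). Write n = 20j + 15. Then (20j + 15)³ = 8000j³ + 18000j² + 13500j + 3375 = 20(400j³ + 900j² + 675j + 168) + 15, so n³ ≡ 15 (mod 20).

(⇐) Conversely, suppose n³ ≡ 15 (mod 20). The only residue r in {0, …, 19} with r³ ≡ 15 (mod 20) is r = 15, so n ≡ 15 (mod 20).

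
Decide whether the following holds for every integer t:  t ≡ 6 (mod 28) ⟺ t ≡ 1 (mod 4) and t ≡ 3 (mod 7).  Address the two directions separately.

(⇒) This fails: t = 6 gives 6 ≡ 6 (mod 28) but 6 ≡ 2 (mod 4), so the conjunction on the right does not hold.

(⇐) This fails: t = 17 satisfies both congruences on the right (17 ≡ 1 mod 4 and 17 ≡ 3 mod 7) yet 17 ≡ 17 (mod 28), not 6.

(⇒) fails and (⇐) fails.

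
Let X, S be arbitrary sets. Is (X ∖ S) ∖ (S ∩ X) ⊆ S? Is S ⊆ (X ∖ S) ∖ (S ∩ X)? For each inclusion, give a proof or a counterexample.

Both inclusions fail.

(⊆) This inclusion fails. Take X = {1}, S = ∅; then 1 ∈ (X ∖ S) ∖ (S ∩ X) but 1 ∉ S.

(⊇) This inclusion fails. Take X = ∅, S = {1}; then 1 ∈ S but 1 ∉ (X ∖ S) ∖ (S ∩ X).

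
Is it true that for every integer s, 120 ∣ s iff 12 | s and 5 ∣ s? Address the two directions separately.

Forward direction. If 120 ∣ s, write s = 120q. Since 120 = 10·12, s = 12·(10q), so 12 ∣ s; and since 120 = 24·5, s = 5·(24q), so 5 ∣ s.

Converse. This fails: take s = 60. Both 12 ∣ 60 and 5 ∣ 60, yet 60 is not a multiple of 120 (since 60 = 0·120 + 60), so 120 ∤ 60.

The forward direction holds; the converse fails.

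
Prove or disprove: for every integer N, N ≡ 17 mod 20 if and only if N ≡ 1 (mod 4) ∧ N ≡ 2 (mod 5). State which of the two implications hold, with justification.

Both directions hold.

(⟸) If N ≡ 1 (mod 4) and N ≡ 2 (mod 5), then by the Chinese remainder theorem N ≡ 17 (mod 20). This is exactly N ≡ 17 (mod 20).

(⟹) Suppose N ≡ 17 (mod 20); write N = 20j + 17. Since 4 ∣ 20, reducing mod 4 gives N ≡ 17 ≡ 1 (mod 4); since 5 ∣ 20, reducing mod 5 gives N ≡ 17 ≡ 2 (mod 5).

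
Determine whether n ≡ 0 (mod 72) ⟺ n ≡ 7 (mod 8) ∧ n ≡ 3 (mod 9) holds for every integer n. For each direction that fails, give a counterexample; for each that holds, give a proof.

Neither implication holds.

(⇒) This fails: n = 0 gives 0 ≡ 0 (mod 72) but 0 ≡ 0 (mod 8), so the conjunction on the right does not hold.

(⇐) This fails: n = 39 satisfies both congruences on the right (39 ≡ 7 mod 8 and 39 ≡ 3 mod 9) yet 39 ≡ 39 (mod 72), not 0.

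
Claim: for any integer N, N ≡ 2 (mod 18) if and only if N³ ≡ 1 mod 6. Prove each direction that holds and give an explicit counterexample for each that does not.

(⇒) This fails: take N = 2. Then 2 ≡ 2 (mod 18), but 2³ = 8 ≡ 2 (mod 6), not 1.

(⇐) This fails: take N = 1. Then 1³ = 1 ≡ 1 (mod 6), yet 1 ≡ 1 (mod 18), not 2.

Neither direction holds.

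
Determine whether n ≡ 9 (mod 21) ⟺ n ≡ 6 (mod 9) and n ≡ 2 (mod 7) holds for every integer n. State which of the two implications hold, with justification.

Forward direction. This fails: n = 9 gives 9 ≡ 9 (mod 21) but 9 ≡ 0 (mod 9), so the conjunction on the right does not hold.

Converse. If n ≡ 6 (mod 9) and n ≡ 2 (mod 7), then by the Chinese remainder theorem n ≡ 51 (mod 63). Since 51 ≡ 9 (mod 21) and 21 ∣ 63, we get n ≡ 9 (mod 21).

Only the converse holds.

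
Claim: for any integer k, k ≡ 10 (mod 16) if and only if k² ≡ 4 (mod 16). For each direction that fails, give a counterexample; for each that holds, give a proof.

[⇒] Suppose k ≡ 10 (mod 16). Write k = 16j + 10. Then (16j + 10)² = 256j² + 320j + 100 = 16(16j² + 20j + 6) + 4, so k² ≡ 4 (mod 16).

[⇐] This fails: take k = 2. Then 2² = 4 ≡ 4 (mod 16), yet 2 ≡ 2 (mod 16), not 10.

(⇒) holds; (⇐) fails.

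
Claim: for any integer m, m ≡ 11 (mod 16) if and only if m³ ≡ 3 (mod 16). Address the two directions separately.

The biconditional holds.

(⟹) Suppose m ≡ 11 (mod 16). Write m = 16j + 11. Then (16j + 11)³ = 4096j³ + 8448j² + 5808j + 1331 = 16(256j³ + 528j² + 363j + 83) + 3, so m³ ≡ 3 (mod 16).

(⟸) Conversely, suppose m³ ≡ 3 (mod 16). The only residue r in {0, …, 15} with r³ ≡ 3 (mod 16) is r = 11, so m ≡ 11 (mod 16).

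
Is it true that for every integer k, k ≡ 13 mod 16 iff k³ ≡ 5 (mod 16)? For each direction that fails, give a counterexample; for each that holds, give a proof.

Both implications hold.

(→) Suppose k ≡ 13 mod 16. Write k = 16j + 13. Then (16j + 13)³ = 4096j³ + 9984j² + 8112j + 2197 = 16(256j³ + 624j² + 507j + 137) + 5, so k³ ≡ 5 (mod 16).

(←) Conversely, suppose k³ ≡ 5 (mod 16). The only residue r in {0, …, 15} with r³ ≡ 5 (mod 16) is r = 13, so k ≡ 13 (mod 16).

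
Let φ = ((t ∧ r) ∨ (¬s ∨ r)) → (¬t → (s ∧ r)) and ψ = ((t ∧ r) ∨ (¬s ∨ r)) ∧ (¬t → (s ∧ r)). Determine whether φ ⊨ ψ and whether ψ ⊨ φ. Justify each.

Only the converse holds.

[⇐] Assume the antecedent. If t is true, the consequent reduces to true regardless of the other variables. If t is false, the antecedent forces (t = F, r = T, s = T), and the consequent holds there. Either way the consequent holds.

[⇒] This fails. Under t = F, r = F, s = T, the left side is true but the right side is false.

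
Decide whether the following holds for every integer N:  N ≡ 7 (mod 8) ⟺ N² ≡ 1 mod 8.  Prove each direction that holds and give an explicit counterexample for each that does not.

The forward direction holds; the converse fails.

(←) This fails: take N = 1. Then 1² = 1 ≡ 1 (mod 8), yet 1 ≡ 1 (mod 8), not 7.

(→) Suppose N ≡ 7 (mod 8). Write N = 8j + 7. Then (8j + 7)² = 64j² + 112j + 49 = 8(8j² + 14j + 6) + 1, so N² ≡ 1 (mod 8).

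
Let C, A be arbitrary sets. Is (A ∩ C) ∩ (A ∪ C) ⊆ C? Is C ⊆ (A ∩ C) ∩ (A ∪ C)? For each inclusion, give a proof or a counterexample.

The sets are not equal: only the forward inclusion holds.

(⟹) Let x ∈ (A ∩ C) ∩ (A ∪ C). Then x ∈ C ∩ A, from which x ∈ C.

(⟸) This inclusion fails. Take C = {1}, A = ∅; then 1 ∈ C but 1 ∉ (A ∩ C) ∩ (A ∪ C).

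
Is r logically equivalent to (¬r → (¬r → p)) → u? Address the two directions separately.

(→) This fails. Under r = T, p = F, u = F, the left side is true but the right side is false.

(←) This fails. Under r = F, p = F, u = F, the left side is false but the right side is true.

Both directions fail.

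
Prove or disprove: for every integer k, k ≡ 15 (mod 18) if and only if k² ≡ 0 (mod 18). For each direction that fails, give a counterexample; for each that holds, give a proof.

Neither implication holds.

(⇒) This fails: take k = 15. Then 15 ≡ 15 (mod 18), but 15² = 225 ≡ 9 (mod 18), not 0.

(⇐) This fails: take k = 0. Then 0² = 0 ≡ 0 (mod 18), yet 0 ≡ 0 (mod 18), not 15.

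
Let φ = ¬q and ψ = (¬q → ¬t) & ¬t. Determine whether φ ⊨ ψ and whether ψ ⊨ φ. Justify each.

(⟹) This fails. Under t = T, q = F, the left side is true but the right side is false.

(⟸) This fails. Under t = F, q = T, the left side is false but the right side is true.

Both directions fail.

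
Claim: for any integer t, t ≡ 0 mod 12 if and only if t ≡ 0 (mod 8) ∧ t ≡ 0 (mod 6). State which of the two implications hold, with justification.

[⇒] This fails: t = 12 gives 12 ≡ 0 (mod 12) but 12 ≡ 4 (mod 8), so the conjunction on the right does not hold.

[⇐] Conversely, if t ≡ 0 (mod 8) and t ≡ 0 (mod 6), then by the Chinese remainder theorem t ≡ 0 (mod 24). Since 0 ≡ 0 (mod 12) and 12 ∣ 24, we get t ≡ 0 (mod 12).

The forward direction fails; the converse holds.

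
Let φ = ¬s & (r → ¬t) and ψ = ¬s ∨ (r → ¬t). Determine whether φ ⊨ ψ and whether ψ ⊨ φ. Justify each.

Only the forward implication holds.

(⟹) Assume the antecedent. If s is true, the antecedent cannot hold. If s is false, ¬s ∨ (r → ¬t) reduces to true regardless of the other variables. Either way ¬s ∨ (r → ¬t) holds.

(⟸) This fails. Under s = T, r = F, t = F, the left side is false but the right side is true.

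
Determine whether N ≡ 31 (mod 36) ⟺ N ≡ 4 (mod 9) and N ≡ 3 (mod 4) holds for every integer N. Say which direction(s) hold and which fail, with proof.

Both directions hold.

[⇐] If N ≡ 4 (mod 9) and N ≡ 3 (mod 4), then by the Chinese remainder theorem N ≡ 31 (mod 36). This is exactly N ≡ 31 (mod 36).

[⇒] Suppose N ≡ 31 (mod 36); write N = 36j + 31. Since 9 ∣ 36, reducing mod 9 gives N ≡ 31 ≡ 4 (mod 9); since 4 ∣ 36, reducing mod 4 gives N ≡ 31 ≡ 3 (mod 4).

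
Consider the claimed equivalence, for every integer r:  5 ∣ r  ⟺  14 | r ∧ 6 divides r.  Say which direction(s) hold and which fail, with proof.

Both directions fail.

(⟹) This fails: take r = 5. Certainly 5 ∣ 5, but 14 ∤ 5.

(⟸) This fails: take r = 42. Both 14 ∣ 42 and 6 ∣ 42, yet 42 is not a multiple of 5 (since 42 = 8·5 + 2), so 5 ∤ 42.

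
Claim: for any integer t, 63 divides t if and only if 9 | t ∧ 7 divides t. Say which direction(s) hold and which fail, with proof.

Both directions hold.

(⟹) If 63 ∣ t, write t = 63q. Since 63 = 7·9, t = 9·(7q), so 9 ∣ t; and since 63 = 9·7, t = 7·(9q), so 7 ∣ t.

(⟸) Suppose 9 ∣ t and 7 ∣ t. Any common multiple of 9 and 7 is a multiple of their lcm; here gcd(9, 7) = 1, so lcm(9, 7) = 9·7 = 63, so 63 ∣ t.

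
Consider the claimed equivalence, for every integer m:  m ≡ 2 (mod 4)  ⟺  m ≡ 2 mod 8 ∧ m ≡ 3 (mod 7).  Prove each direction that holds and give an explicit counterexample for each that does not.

Forward direction. This fails: m = 2 gives 2 ≡ 2 (mod 4) but 2 ≡ 2 (mod 7), so the conjunction on the right does not hold.

Converse. If m ≡ 2 (mod 8) and m ≡ 3 (mod 7), then by the Chinese remainder theorem m ≡ 10 (mod 56). Since 10 ≡ 2 (mod 4) and 4 ∣ 56, we get m ≡ 2 (mod 4).

(⇒) fails; (⇐) holds.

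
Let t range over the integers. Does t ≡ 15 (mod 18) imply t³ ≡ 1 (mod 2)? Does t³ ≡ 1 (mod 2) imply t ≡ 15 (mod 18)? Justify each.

Forward direction. Suppose t ≡ 15 (mod 18). Then t³ ≡ 15³ = 3375 (mod 18), and since 2 ∣ 18, also t³ ≡ 1 (mod 2).

Converse. This fails: take t = 1. Then 1³ = 1 ≡ 1 (mod 2), yet 1 ≡ 1 (mod 18), not 15.

Not equivalent: only (⇒) holds.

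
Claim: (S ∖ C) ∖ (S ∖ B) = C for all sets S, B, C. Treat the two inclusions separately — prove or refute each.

(⊆) This inclusion fails. Take S = {1}, B = {1}, C = ∅; then 1 ∈ (S ∖ C) ∖ (S ∖ B) but 1 ∉ C.

(⊇) This inclusion fails. Take S = ∅, B = ∅, C = {1}; then 1 ∈ C but 1 ∉ (S ∖ C) ∖ (S ∖ B).

Both inclusions fail.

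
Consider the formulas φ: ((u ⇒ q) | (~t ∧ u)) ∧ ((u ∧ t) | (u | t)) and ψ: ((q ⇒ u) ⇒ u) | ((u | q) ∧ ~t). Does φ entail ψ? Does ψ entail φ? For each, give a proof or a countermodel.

(⇒) This fails. Under t = T, u = F, q = F, the left side is true but the right side is false.

(⇐) This fails. Under t = T, u = T, q = F, the left side is false but the right side is true.

Neither implication holds.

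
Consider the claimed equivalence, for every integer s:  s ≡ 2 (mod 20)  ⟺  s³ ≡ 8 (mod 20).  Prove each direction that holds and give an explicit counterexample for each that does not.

[⇒] Suppose s ≡ 2 (mod 20). Write s = 20j + 2. Then (20j + 2)³ = 8000j³ + 2400j² + 240j + 8 = 20(400j³ + 120j² + 12j) + 8, so s³ ≡ 8 (mod 20).

[⇐] This fails: take s = 12. Then 12³ = 1728 ≡ 8 (mod 20), yet 12 ≡ 12 (mod 20), not 2.

Only the forward implication holds.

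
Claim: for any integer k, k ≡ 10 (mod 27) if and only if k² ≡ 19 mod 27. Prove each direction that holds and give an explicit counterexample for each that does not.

Only the forward direction holds.

Forward direction. Suppose k ≡ 10 (mod 27). Write k = 27j + 10. Then (27j + 10)² = 729j² + 540j + 100 = 27(27j² + 20j + 3) + 19, so k² ≡ 19 (mod 27).

Converse. This fails: take k = 17. Then 17² = 289 ≡ 19 (mod 27), yet 17 ≡ 17 (mod 27), not 10.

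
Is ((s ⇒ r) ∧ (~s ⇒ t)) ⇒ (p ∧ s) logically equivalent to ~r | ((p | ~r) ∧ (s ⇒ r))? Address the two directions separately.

(→) This fails. Under t = F, r = T, p = F, s = F, the left side is true but the right side is false.

(←) This fails. Under t = T, r = F, p = F, s = F, the left side is false but the right side is true.

Both directions fail.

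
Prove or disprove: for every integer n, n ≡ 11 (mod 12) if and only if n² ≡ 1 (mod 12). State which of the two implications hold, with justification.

(⇒) holds; (⇐) fails.

Forward direction. Suppose n ≡ 11 (mod 12). Write n = 12j + 11. Then (12j + 11)² = 144j² + 264j + 121 = 12(12j² + 22j + 10) + 1, so n² ≡ 1 (mod 12).

Converse. This fails: take n = 1. Then 1² = 1 ≡ 1 (mod 12), yet 1 ≡ 1 (mod 12), not 11.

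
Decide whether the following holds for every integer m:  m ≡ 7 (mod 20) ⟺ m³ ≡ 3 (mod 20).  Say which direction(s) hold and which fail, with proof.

(⇐) Suppose m³ ≡ 3 (mod 20). The only residue r in {0, …, 19} with r³ ≡ 3 (mod 20) is r = 7, so m ≡ 7 (mod 20).

(⇒) Suppose m ≡ 7 (mod 20). Write m = 20j + 7. Then (20j + 7)³ = 8000j³ + 8400j² + 2940j + 343 = 20(400j³ + 420j² + 147j + 17) + 3, so m³ ≡ 3 (mod 20).

Equivalent; both directions hold.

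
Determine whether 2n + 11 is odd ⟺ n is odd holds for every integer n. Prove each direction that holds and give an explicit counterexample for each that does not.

Forward direction. This fails: take n = 2. Then 2n + 11 = 15, which is odd, yet n = 2 is even, not odd.

Converse. Suppose n is odd. Since 2 is even, 2n is even for every n, so 2n + 11 has the same parity as 11, which is odd. Hence 2n + 11 is odd.

(⇒) fails; (⇐) holds.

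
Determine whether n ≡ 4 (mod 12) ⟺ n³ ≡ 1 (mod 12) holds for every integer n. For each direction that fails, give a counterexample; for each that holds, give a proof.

Neither implication holds.

[⇒] This fails: take n = 4. Then 4 ≡ 4 (mod 12), but 4³ = 64 ≡ 4 (mod 12), not 1.

[⇐] This fails: take n = 1. Then 1³ = 1 ≡ 1 (mod 12), yet 1 ≡ 1 (mod 12), not 4.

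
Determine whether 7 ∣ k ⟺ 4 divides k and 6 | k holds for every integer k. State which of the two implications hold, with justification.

Neither implication holds.

(⟹) This fails: take k = 7. Certainly 7 ∣ 7, but 4 ∤ 7.

(⟸) This fails: take k = 12. Both 4 ∣ 12 and 6 ∣ 12, yet 12 is not a multiple of 7 (since 12 = 1·7 + 5), so 7 ∤ 12.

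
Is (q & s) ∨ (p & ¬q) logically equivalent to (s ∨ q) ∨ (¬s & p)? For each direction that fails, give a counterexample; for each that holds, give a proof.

(→) Assume the antecedent. If s is true, (s ∨ q) ∨ (¬s & p) reduces to true regardless of the other variables. If s is false, the antecedent forces (s = F, p = T, q = F), and (s ∨ q) ∨ (¬s & p) holds there. Either way (s ∨ q) ∨ (¬s & p) holds.

(←) This fails. Under s = T, p = F, q = F, the left side is false but the right side is true.

Not equivalent: only (⇒) holds.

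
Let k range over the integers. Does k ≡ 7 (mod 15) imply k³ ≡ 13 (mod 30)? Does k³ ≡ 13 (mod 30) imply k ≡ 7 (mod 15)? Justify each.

Forward direction. This fails: take k = 22. Then 22 ≡ 7 (mod 15), but 22³ = 10648 ≡ 28 (mod 30), not 13.

Converse. The residues r modulo 30 with r³ ≡ 13 (mod 30) are exactly {7}, and each is ≡ 7 (mod 15).

(⇒) fails; (⇐) holds.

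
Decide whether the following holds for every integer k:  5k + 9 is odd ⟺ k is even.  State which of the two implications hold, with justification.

(⇒) Suppose 5k + 9 is odd. Since 5 is odd, 5k and k have the same parity, so 5k + 9 ≡ k + 9 (mod 2). As 9 is odd, 5k + 9 is odd exactly when k is even. Thus k is even.

(⇐) Conversely, suppose k is even; write k = 2j. Then 5k + 9 = 5·(2j) + 9 = 2·5j + 9, which is odd.

Both directions hold; the statement is true.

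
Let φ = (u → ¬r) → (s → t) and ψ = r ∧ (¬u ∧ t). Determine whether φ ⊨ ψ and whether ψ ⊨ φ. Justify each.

(→) This fails. Under r = F, t = F, s = F, u = F, the left side is true but the right side is false.

(←) Assume the antecedent. If r is true, the antecedent forces (r = T, t = T, s = F, u = F) or (r = T, t = T, s = T, u = F), and (u → ¬r) → (s → t) holds there. If r is false, the antecedent cannot hold. Either way (u → ¬r) → (s → t) holds.

(⇒) fails; (⇐) holds.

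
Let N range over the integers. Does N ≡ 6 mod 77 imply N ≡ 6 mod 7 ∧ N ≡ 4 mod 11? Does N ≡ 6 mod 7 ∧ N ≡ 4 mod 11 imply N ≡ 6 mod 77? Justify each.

(⟹) This fails: N = 6 gives 6 ≡ 6 (mod 77) but 6 ≡ 6 (mod 11), so the conjunction on the right does not hold.

(⟸) This fails: N = 48 satisfies both congruences on the right (48 ≡ 6 mod 7 and 48 ≡ 4 mod 11) yet 48 ≡ 48 (mod 77), not 6.

(⇒) fails and (⇐) fails.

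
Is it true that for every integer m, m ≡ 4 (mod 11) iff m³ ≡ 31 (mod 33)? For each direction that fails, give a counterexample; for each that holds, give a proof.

Only the reverse direction holds.

(⟹) This fails: take m = 15. Then 15 ≡ 4 (mod 11), but 15³ = 3375 ≡ 9 (mod 33), not 31.

(⟸) Conversely, the residues r modulo 33 with r³ ≡ 31 (mod 33) are exactly {4}, and each is ≡ 4 (mod 11).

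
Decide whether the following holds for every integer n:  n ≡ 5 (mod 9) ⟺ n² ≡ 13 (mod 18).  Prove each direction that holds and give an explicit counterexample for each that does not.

(⇒) fails and (⇐) fails.

(⟹) This fails: take n = 5. Then 5 ≡ 5 (mod 9), but 5² = 25 ≡ 7 (mod 18), not 13.

(⟸) This fails: take n = 7. Then 7² = 49 ≡ 13 (mod 18), yet 7 ≡ 7 (mod 9), not 5.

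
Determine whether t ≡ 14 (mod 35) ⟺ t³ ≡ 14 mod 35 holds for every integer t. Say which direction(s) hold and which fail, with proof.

(⟹) Suppose t ≡ 14 (mod 35). Write t = 35j + 14. Then (35j + 14)³ = 42875j³ + 51450j² + 20580j + 2744 = 35(1225j³ + 1470j² + 588j + 78) + 14, so t³ ≡ 14 (mod 35).

(⟸) Conversely, suppose t³ ≡ 14 (mod 35). The only residue r in {0, …, 34} with r³ ≡ 14 (mod 35) is r = 14, so t ≡ 14 (mod 35).

Both directions hold.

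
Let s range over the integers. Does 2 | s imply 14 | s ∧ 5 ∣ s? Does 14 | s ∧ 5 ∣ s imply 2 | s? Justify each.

(→) This fails: take s = 2. Certainly 2 ∣ 2, but 14 ∤ 2.

(←) Suppose 14 ∣ s and 5 ∣ s. Any common multiple of 14 and 5 is a multiple of their lcm; here gcd(14, 5) = 1, so lcm(14, 5) = 14·5 = 70, so 70 ∣ s. Since 2 ∣ 70, it follows that 2 ∣ s.

Only the converse holds.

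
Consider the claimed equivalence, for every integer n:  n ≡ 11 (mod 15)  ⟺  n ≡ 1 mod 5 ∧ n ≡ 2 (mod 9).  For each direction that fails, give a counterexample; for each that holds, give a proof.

(⟹) This fails: n = 41 gives 41 ≡ 11 (mod 15) but 41 ≡ 5 (mod 9), so the conjunction on the right does not hold.

(⟸) Conversely, if n ≡ 1 (mod 5) and n ≡ 2 (mod 9), then by the Chinese remainder theorem n ≡ 11 (mod 45). Since 11 ≡ 11 (mod 15) and 15 ∣ 45, we get n ≡ 11 (mod 15).

Only the reverse direction holds.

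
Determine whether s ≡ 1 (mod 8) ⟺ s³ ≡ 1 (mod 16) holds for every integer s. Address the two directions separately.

(⟸) The residues r modulo 16 with r³ ≡ 1 (mod 16) are exactly {1}, and each is ≡ 1 (mod 8).

(⟹) This fails: take s = 9. Then 9 ≡ 1 (mod 8), but 9³ = 729 ≡ 9 (mod 16), not 1.

The forward direction fails; the converse holds.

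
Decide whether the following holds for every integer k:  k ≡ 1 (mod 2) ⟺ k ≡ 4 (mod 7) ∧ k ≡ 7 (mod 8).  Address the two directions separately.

Forward direction. This fails: k = 1 gives 1 ≡ 1 (mod 2) but 1 ≡ 1 (mod 7), so the conjunction on the right does not hold.

Converse. If k ≡ 4 (mod 7) and k ≡ 7 (mod 8), then by the Chinese remainder theorem k ≡ 39 (mod 56). Since 39 ≡ 1 (mod 2) and 2 ∣ 56, we get k ≡ 1 (mod 2).

Only the converse holds.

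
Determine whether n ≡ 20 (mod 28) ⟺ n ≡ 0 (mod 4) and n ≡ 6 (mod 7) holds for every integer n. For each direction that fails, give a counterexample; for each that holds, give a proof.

Both implications hold.

(←) If n ≡ 0 (mod 4) and n ≡ 6 (mod 7), then by the Chinese remainder theorem n ≡ 20 (mod 28). This is exactly n ≡ 20 (mod 28).

(→) Suppose n ≡ 20 (mod 28); write n = 28j + 20. Since 4 ∣ 28, reducing mod 4 gives n ≡ 20 ≡ 0 (mod 4); since 7 ∣ 28, reducing mod 7 gives n ≡ 20 ≡ 6 (mod 7).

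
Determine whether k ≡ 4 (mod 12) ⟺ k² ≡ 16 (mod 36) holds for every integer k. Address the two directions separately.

Both directions fail.

(⟹) This fails: take k = 16. Then 16 ≡ 4 (mod 12), but 16² = 256 ≡ 4 (mod 36), not 16.

(⟸) This fails: take k = 14. Then 14² = 196 ≡ 16 (mod 36), yet 14 ≡ 2 (mod 12), not 4.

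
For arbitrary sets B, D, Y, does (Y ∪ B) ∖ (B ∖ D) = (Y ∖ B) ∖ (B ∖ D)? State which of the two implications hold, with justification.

(⟸) Let x ∈ (Y ∖ B) ∖ (B ∖ D). Then either x ∈ Y and x ∉ B, D; or x ∈ D ∩ Y and x ∉ B. In each case x ∈ (Y ∪ B) ∖ (B ∖ D), so (Y ∖ B) ∖ (B ∖ D) ⊆ (Y ∪ B) ∖ (B ∖ D).

(⟹) This inclusion fails. Take B = {1}, D = {1}, Y = ∅; then 1 ∈ (Y ∪ B) ∖ (B ∖ D) but 1 ∉ (Y ∖ B) ∖ (B ∖ D).

Only the reverse inclusion holds.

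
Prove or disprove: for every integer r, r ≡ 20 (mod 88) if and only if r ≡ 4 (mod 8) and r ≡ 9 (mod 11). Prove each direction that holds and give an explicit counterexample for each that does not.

(⇒) Suppose r ≡ 20 (mod 88); write r = 88j + 20. Since 8 ∣ 88, reducing mod 8 gives r ≡ 20 ≡ 4 (mod 8); since 11 ∣ 88, reducing mod 11 gives r ≡ 20 ≡ 9 (mod 11).

(⇐) Conversely, if r ≡ 4 (mod 8) and r ≡ 9 (mod 11), then by the Chinese remainder theorem r ≡ 20 (mod 88). This is exactly r ≡ 20 (mod 88).

Both directions hold; the statement is true.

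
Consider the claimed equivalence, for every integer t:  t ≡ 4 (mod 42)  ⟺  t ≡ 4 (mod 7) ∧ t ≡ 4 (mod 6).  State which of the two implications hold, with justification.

(⟸) If t ≡ 4 (mod 7) and t ≡ 4 (mod 6), then by the Chinese remainder theorem t ≡ 4 (mod 42). This is exactly t ≡ 4 (mod 42).

(⟹) Suppose t ≡ 4 (mod 42); write t = 42j + 4. Since 7 ∣ 42, reducing mod 7 gives t ≡ 4 (mod 7); since 6 ∣ 42, reducing mod 6 gives t ≡ 4 (mod 6).

Both directions hold.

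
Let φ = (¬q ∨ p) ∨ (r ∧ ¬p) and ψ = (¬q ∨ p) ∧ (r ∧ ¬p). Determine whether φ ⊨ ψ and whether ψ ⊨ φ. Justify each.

(⇒) This fails. Under p = F, r = F, q = F, the left side is true but the right side is false.

(⇐) Assume the antecedent. If p is true, the antecedent cannot hold. If p is false, the antecedent forces (p = F, r = T, q = F), and (¬q ∨ p) ∨ (r ∧ ¬p) holds there. Either way (¬q ∨ p) ∨ (r ∧ ¬p) holds.

The forward direction fails; the converse holds.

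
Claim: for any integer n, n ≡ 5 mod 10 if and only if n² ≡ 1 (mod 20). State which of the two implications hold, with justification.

[⇒] This fails: take n = 5. Then 5 ≡ 5 (mod 10), but 5² = 25 ≡ 5 (mod 20), not 1.

[⇐] This fails: take n = 1. Then 1² = 1 ≡ 1 (mod 20), yet 1 ≡ 1 (mod 10), not 5.

Neither direction holds.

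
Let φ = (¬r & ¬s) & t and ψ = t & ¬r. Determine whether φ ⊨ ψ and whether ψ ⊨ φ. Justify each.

The forward direction holds; the converse fails.

(←) This fails. Under r = F, s = T, t = T, the left side is false but the right side is true.

(→) Assume the antecedent. If r is true, the antecedent cannot hold. If r is false, the antecedent forces (r = F, s = F, t = T), and t & ¬r holds there. Either way t & ¬r holds.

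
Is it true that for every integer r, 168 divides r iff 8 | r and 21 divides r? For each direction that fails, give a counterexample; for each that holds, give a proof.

(→) If 168 ∣ r, write r = 168q. Since 168 = 21·8, r = 8·(21q), so 8 ∣ r; and since 168 = 8·21, r = 21·(8q), so 21 ∣ r.

(←) Suppose 8 ∣ r and 21 ∣ r. Any common multiple of 8 and 21 is a multiple of their lcm; here gcd(8, 21) = 1, so lcm(8, 21) = 8·21 = 168, so 168 ∣ r.

Both directions hold; the statement is true.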